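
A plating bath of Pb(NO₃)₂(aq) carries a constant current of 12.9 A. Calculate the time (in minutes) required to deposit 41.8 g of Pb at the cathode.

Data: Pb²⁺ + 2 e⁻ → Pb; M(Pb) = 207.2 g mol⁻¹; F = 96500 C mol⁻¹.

n(Pb) = m/M = 41.8 / 207.2 = 0.2017 mol.
Each Pb atom requires 2 electrons, so n(e⁻) = 2 × 0.2017 = 0.4035 mol.
Q = n(e⁻)·F = 0.4035 × 96500 = 38940 C.
t = Q/I = 38940 / 12.90 A = 3018 s = 50.3 min.

50.3 min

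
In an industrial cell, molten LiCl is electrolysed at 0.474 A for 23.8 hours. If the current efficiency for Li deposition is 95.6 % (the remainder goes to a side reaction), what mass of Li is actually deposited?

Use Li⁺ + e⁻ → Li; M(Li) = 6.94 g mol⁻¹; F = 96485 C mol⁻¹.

2.79 g

Q = I·t = 0.4740 × 85680 = 40610 C.
n(e⁻) = 40610/96485 = 0.4209 mol; theoretically n(Li) = 0.4209/1 = 0.4209 mol, m_theo = 2.921 g.
At 95.6 % efficiency, m_actual = 0.956 × 2.921 = 2.79 g.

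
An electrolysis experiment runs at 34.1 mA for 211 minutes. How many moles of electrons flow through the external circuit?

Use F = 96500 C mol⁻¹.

0.00447 mol

Q = I·t = 0.03410 A × 12660 s = 431.7 C.
n(e⁻) = Q/F = 431.7 / 96500 = 0.00447 mol.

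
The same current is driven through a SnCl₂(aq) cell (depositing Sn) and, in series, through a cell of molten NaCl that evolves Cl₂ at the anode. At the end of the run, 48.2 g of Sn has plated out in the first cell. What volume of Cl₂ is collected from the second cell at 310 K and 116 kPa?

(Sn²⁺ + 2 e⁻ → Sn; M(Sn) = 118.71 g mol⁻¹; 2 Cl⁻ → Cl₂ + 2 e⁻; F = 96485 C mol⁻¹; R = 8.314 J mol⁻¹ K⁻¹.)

9.02 L

n(Sn) = 48.2 / 118.71 = 0.4060 mol, so n(e⁻) = 2 × 0.4060 = 0.8121 mol.
The cells are in series, so the same 0.8121 mol of electrons passes through the second cell.
2 Cl⁻ → Cl₂ + 2 e⁻ — 2 mol e⁻ per mol Cl₂, so n(Cl₂) = 0.8121/2 = 0.4060 mol.
V = nRT/P = (0.4060 × 8.314 × 310) / (116 × 10³) = 0.00902 m³ = 9.02 L.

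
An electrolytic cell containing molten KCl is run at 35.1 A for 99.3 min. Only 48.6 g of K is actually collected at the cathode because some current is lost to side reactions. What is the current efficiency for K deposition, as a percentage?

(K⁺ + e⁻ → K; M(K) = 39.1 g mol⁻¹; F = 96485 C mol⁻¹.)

57.3 %

Q = I·t = 35.10 × 5958.0 = 209100 C; n(e⁻) = 209100/96485 = 2.167 mol.
Theoretical n(K) = n(e⁻)/1 = 2.167 mol, i.e. m_theo = 2.167 × 39.1 = 84.75 g.
Efficiency = m_actual / m_theo = 48.6 / 84.75 = 57.3 %.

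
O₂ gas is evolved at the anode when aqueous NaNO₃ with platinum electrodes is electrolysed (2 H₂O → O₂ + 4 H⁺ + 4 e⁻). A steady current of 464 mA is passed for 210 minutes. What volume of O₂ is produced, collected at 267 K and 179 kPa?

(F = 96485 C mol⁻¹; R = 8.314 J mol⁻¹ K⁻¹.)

0.188 L

Q = I·t = 0.4640 A × 12600 s = 5846 C.
n(e⁻) = Q/F = 5846 / 96485 = 0.06059 mol.
4 electrons are transferred per O₂ molecule, so n(O₂) = 0.06059 / 4 = 0.01515 mol.
V = nRT/P = (0.01515 × 8.314 × 267) / (179 × 10³ Pa) = 1.88 × 10⁻⁴ m³ = 0.188 L.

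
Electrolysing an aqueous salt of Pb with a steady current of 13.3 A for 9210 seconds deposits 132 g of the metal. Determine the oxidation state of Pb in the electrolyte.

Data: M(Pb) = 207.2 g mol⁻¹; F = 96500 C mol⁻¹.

Q = I·t = 13.30 A × 9210.0 s = 122500 C, so n(e⁻) = 122500/96500 = 1.269 mol.
n(Pb) deposited = 132 / 207.2 = 0.6371 mol.
Electrons per atom = n(e⁻)/n(Pb) = 1.269 / 0.6371 = 1.99 ≈ 2, so the ion is Pb²⁺.

+2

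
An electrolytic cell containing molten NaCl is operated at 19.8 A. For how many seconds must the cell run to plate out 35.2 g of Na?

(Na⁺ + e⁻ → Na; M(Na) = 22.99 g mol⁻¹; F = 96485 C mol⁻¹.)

n(Na) = m/M = 35.2 / 22.99 = 1.531 mol.
Each Na atom requires 1 electron, so n(e⁻) = 1 × 1.531 = 1.531 mol.
Q = n(e⁻)·F = 1.531 × 96485 = 147700 C.
t = Q/I = 147700 / 19.80 A = 7461 s.

7460 s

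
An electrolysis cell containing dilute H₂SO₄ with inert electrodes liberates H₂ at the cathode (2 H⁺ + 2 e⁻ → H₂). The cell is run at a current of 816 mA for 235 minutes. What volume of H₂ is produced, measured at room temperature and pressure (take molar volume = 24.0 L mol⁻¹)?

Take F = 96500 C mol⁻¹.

1.43 L

Q = I·t = 0.8160 A × 14100 s = 11510 C.
n(e⁻) = Q/F = 11510 / 96500 = 0.1192 mol.
2 electrons are transferred per H₂ molecule, so n(H₂) = 0.1192 / 2 = 0.05961 mol.
V = n × V_m = 0.05961 × 24.0 = 1.43 L.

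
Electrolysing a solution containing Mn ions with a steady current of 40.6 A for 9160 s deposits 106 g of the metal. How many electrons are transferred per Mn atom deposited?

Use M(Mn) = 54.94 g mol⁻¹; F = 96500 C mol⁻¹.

Q = I·t = 40.60 A × 9160.0 s = 371900 C, so n(e⁻) = 371900/96500 = 3.854 mol.
n(Mn) deposited = 106 / 54.94 = 1.929 mol.
Electrons per atom = n(e⁻)/n(Mn) = 3.854 / 1.929 = 2.00 ≈ 2, so the ion is Mn²⁺.

2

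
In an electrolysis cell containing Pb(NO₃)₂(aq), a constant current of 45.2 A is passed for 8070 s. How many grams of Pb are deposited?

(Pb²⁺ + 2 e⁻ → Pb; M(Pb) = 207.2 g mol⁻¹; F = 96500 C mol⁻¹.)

392 g

Q = I·t = 45.20 A × 8070.0 s = 364800 C.
n(e⁻) = Q/F = 364800 / 96500 = 3.780 mol.
Pb²⁺ + 2 e⁻ → Pb, so n(Pb) = n(e⁻)/2 = 1.890 mol.
m = n·M = 1.890 × 207.2 = 392 g.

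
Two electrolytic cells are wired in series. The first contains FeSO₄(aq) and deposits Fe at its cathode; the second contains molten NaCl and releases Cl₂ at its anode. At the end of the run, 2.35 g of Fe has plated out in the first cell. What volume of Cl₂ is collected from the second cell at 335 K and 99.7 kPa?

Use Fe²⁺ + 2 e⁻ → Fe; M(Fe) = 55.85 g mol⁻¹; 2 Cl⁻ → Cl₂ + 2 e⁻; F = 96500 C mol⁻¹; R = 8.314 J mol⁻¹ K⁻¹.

1.18 L

n(Fe) = 2.35 / 55.85 = 0.04208 mol, so n(e⁻) = 2 × 0.04208 = 0.08415 mol.
The cells are in series, so the same 0.08415 mol of electrons passes through the second cell.
2 Cl⁻ → Cl₂ + 2 e⁻ — 2 mol e⁻ per mol Cl₂, so n(Cl₂) = 0.08415/2 = 0.04208 mol.
V = nRT/P = (0.04208 × 8.314 × 335) / (99.7 × 10³) = 0.00118 m³ = 1.18 L.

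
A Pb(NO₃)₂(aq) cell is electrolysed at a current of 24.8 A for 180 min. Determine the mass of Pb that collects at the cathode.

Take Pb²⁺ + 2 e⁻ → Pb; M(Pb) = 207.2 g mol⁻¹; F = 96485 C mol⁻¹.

288 g

Q = I·t = 24.80 A × 10800 s = 267800 C.
n(e⁻) = Q/F = 267800 / 96485 = 2.776 mol.
Pb²⁺ + 2 e⁻ → Pb, so n(Pb) = n(e⁻)/2 = 1.388 mol.
m = n·M = 1.388 × 207.2 = 288 g.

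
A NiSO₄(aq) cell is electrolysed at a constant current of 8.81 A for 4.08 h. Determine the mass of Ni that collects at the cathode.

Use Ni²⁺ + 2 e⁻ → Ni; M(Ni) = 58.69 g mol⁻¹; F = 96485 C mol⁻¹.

Q = I·t = 8.810 A × 14688 s = 129400 C.
n(e⁻) = Q/F = 129400 / 96485 = 1.341 mol.
Ni²⁺ + 2 e⁻ → Ni, so n(Ni) = n(e⁻)/2 = 0.6706 mol.
m = n·M = 0.6706 × 58.69 = 39.4 g.

39.4 g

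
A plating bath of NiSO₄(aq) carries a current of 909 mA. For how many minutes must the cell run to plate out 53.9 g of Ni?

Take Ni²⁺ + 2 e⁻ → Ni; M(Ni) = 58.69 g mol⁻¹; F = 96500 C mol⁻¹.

n(Ni) = m/M = 53.9 / 58.69 = 0.9184 mol.
Each Ni atom requires 2 electrons, so n(e⁻) = 2 × 0.9184 = 1.837 mol.
Q = n(e⁻)·F = 1.837 × 96500 = 177200 C.
t = Q/I = 177200 / 0.9090 A = 195000 s = 3250 min.

3250 min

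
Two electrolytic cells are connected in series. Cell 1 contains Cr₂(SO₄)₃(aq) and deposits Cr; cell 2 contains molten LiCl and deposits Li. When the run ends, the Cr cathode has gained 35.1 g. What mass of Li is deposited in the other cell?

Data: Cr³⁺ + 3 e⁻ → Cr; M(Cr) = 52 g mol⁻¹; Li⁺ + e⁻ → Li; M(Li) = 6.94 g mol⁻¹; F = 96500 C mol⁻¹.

14.1 g

n(Cr) = 35.1 / 52 = 0.6750 mol.
Since Cr³⁺ + 3 e⁻ → Cr, n(e⁻) passed = 3 × 0.6750 = 2.025 mol.
Cells in series carry the same charge, so the same 2.025 mol of electrons passes through cell 2.
Li⁺ + e⁻ → Li, so n(Li) = 2.025 / 1 = 2.025 mol.
m(Li) = 2.025 × 6.94 = 14.1 g.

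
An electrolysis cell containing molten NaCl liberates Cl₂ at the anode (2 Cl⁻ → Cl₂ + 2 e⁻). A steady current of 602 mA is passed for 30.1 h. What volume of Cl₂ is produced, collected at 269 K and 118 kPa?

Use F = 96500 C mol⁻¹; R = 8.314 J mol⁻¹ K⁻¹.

Q = I·t = 0.6020 A × 108360 s = 65230 C.
n(e⁻) = Q/F = 65230 / 96500 = 0.6760 mol.
2 electrons are transferred per Cl₂ molecule, so n(Cl₂) = 0.6760 / 2 = 0.3380 mol.
V = nRT/P = (0.3380 × 8.314 × 269) / (118 × 10³ Pa) = 0.00641 m³ = 6.41 L.

6.41 L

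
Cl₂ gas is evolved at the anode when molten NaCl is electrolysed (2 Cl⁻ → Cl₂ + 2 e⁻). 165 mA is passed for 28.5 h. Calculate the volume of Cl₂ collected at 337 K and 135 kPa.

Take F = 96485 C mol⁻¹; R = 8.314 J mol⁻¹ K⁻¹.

Q = I·t = 0.1650 A × 102600 s = 16930 C.
n(e⁻) = Q/F = 16930 / 96485 = 0.1755 mol.
2 electrons are transferred per Cl₂ molecule, so n(Cl₂) = 0.1755 / 2 = 0.08773 mol.
V = nRT/P = (0.08773 × 8.314 × 337) / (135 × 10³ Pa) = 0.00182 m³ = 1.82 L.

1.82 L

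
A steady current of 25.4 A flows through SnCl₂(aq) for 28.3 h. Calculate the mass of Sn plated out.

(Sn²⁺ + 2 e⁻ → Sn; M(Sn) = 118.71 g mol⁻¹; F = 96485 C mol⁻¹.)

1590 g

Q = I·t = 25.40 A × 101880 s = 2588000 C.
n(e⁻) = Q/F = 2588000 / 96485 = 26.82 mol.
Sn²⁺ + 2 e⁻ → Sn, so n(Sn) = n(e⁻)/2 = 13.41 mol.
m = n·M = 13.41 × 118.71 = 1590 g.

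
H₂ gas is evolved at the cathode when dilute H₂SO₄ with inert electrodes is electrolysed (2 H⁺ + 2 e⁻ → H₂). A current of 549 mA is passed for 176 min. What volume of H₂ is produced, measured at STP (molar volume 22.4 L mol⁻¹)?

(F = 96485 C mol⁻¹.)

Q = I·t = 0.5490 A × 10560 s = 5797 C.
n(e⁻) = Q/F = 5797 / 96485 = 0.06009 mol.
2 electrons are transferred per H₂ molecule, so n(H₂) = 0.06009 / 2 = 0.03004 mol.
V = n × V_m = 0.03004 × 22.4 = 0.673 L.

0.673 L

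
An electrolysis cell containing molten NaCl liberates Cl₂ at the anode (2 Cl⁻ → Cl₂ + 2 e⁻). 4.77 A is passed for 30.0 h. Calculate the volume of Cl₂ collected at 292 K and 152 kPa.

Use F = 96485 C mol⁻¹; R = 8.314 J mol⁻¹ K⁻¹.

Q = I·t = 4.770 A × 108000 s = 515200 C.
n(e⁻) = Q/F = 515200 / 96485 = 5.339 mol.
2 electrons are transferred per Cl₂ molecule, so n(Cl₂) = 5.339 / 2 = 2.670 mol.
V = nRT/P = (2.670 × 8.314 × 292) / (152 × 10³ Pa) = 0.0426 m³ = 42.6 L.

42.6 L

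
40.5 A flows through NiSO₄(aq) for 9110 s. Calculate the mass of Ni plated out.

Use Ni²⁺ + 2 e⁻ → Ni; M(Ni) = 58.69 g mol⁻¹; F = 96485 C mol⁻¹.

Q = I·t = 40.50 A × 9110.0 s = 369000 C.
n(e⁻) = Q/F = 369000 / 96485 = 3.824 mol.
Ni²⁺ + 2 e⁻ → Ni, so n(Ni) = n(e⁻)/2 = 1.912 mol.
m = n·M = 1.912 × 58.69 = 112 g.

112 g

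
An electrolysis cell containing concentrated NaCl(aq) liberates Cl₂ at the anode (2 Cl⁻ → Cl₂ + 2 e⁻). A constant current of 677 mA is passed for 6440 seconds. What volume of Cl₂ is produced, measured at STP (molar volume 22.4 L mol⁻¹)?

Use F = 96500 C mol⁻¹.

Q = I·t = 0.6770 A × 6440.0 s = 4360 C.
n(e⁻) = Q/F = 4360 / 96500 = 0.04518 mol.
2 electrons are transferred per Cl₂ molecule, so n(Cl₂) = 0.04518 / 2 = 0.02259 mol.
V = n × V_m = 0.02259 × 22.4 = 0.506 L.

0.506 L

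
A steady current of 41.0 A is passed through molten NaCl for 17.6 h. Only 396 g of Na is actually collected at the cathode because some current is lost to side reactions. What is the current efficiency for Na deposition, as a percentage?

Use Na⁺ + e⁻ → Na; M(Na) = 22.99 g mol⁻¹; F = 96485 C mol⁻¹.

Q = I·t = 41.00 × 63360 = 2598000 C; n(e⁻) = 2598000/96485 = 26.92 mol.
Theoretical n(Na) = n(e⁻)/1 = 26.92 mol, i.e. m_theo = 26.92 × 22.99 = 619.0 g.
Efficiency = m_actual / m_theo = 396 / 619.0 = 64.0 %.

64.0 %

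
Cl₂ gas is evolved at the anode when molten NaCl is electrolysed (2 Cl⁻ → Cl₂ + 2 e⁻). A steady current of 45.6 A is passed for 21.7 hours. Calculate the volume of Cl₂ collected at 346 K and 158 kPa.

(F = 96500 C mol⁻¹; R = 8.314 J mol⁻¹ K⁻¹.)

Q = I·t = 45.60 A × 78120 s = 3562000 C.
n(e⁻) = Q/F = 3562000 / 96500 = 36.91 mol.
2 electrons are transferred per Cl₂ molecule, so n(Cl₂) = 36.91 / 2 = 18.46 mol.
V = nRT/P = (18.46 × 8.314 × 346) / (158 × 10³ Pa) = 0.336 m³ = 336 L.

336 L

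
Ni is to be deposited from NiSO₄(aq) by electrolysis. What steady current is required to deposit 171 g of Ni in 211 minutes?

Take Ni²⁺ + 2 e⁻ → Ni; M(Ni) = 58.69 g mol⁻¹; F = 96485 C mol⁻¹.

n(Ni) = 171 / 58.69 = 2.914 mol.
n(e⁻) = 2 × 2.914 = 5.827 mol.
Q = n(e⁻)·F = 5.827 × 96485 = 562200 C.
I = Q/t = 562200 / 12660 s = 44.4 A.

44.4 A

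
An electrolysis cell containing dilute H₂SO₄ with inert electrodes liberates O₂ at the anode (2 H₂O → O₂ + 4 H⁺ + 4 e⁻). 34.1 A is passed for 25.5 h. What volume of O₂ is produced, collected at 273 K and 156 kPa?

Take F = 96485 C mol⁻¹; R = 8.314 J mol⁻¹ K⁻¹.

118 L

Q = I·t = 34.10 A × 91800 s = 3130000 C.
n(e⁻) = Q/F = 3130000 / 96485 = 32.44 mol.
4 electrons are transferred per O₂ molecule, so n(O₂) = 32.44 / 4 = 8.111 mol.
V = nRT/P = (8.111 × 8.314 × 273) / (156 × 10³ Pa) = 0.118 m³ = 118 L.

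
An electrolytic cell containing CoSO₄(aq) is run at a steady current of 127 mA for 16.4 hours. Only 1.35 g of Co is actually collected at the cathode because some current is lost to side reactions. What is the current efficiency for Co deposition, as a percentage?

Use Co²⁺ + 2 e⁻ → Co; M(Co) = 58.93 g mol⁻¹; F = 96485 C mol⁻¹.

Q = I·t = 0.1270 × 59040 = 7498 C; n(e⁻) = 7498/96485 = 0.07771 mol.
Theoretical n(Co) = n(e⁻)/2 = 0.03886 mol, i.e. m_theo = 0.03886 × 58.93 = 2.290 g.
Efficiency = m_actual / m_theo = 1.35 / 2.290 = 59.0 %.

59.0 %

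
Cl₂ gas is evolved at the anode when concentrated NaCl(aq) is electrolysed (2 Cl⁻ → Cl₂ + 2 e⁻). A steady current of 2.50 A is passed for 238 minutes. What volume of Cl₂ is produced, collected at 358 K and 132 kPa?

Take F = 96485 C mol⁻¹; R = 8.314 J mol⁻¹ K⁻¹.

4.17 L

Q = I·t = 2.500 A × 14280 s = 35700 C.
n(e⁻) = Q/F = 35700 / 96485 = 0.3700 mol.
2 electrons are transferred per Cl₂ molecule, so n(Cl₂) = 0.3700 / 2 = 0.1850 mol.
V = nRT/P = (0.1850 × 8.314 × 358) / (132 × 10³ Pa) = 0.00417 m³ = 4.17 L.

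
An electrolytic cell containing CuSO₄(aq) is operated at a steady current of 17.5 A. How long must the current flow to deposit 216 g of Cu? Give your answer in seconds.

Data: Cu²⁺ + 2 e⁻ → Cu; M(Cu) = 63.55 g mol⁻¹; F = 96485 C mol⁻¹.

37500 s

n(Cu) = m/M = 216 / 63.55 = 3.399 mol.
Each Cu atom requires 2 electrons, so n(e⁻) = 2 × 3.399 = 6.798 mol.
Q = n(e⁻)·F = 6.798 × 96485 = 655900 C.
t = Q/I = 655900 / 17.50 A = 37480 s.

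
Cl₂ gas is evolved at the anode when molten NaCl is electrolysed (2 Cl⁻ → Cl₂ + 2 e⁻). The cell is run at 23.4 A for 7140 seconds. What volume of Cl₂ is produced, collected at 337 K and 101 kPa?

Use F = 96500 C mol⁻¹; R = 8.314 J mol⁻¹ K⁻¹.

24.0 L

Q = I·t = 23.40 A × 7140.0 s = 167100 C.
n(e⁻) = Q/F = 167100 / 96500 = 1.731 mol.
2 electrons are transferred per Cl₂ molecule, so n(Cl₂) = 1.731 / 2 = 0.8657 mol.
V = nRT/P = (0.8657 × 8.314 × 337) / (101 × 10³ Pa) = 0.0240 m³ = 24.0 L.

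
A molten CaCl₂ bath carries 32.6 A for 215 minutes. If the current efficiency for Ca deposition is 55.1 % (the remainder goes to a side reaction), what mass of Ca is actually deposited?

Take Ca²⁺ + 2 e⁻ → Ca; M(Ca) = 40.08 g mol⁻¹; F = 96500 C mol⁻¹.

48.1 g

Q = I·t = 32.60 × 12900 = 420500 C.
n(e⁻) = 420500/96500 = 4.358 mol; theoretically n(Ca) = 4.358/2 = 2.179 mol, m_theo = 87.33 g.
At 55.1 % efficiency, m_actual = 0.551 × 87.33 = 48.1 g.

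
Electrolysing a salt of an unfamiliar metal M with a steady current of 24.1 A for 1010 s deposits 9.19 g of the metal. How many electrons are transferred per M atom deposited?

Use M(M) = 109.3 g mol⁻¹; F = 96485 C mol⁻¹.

Q = I·t = 24.10 A × 1010.0 s = 24340 C, so n(e⁻) = 24340/96485 = 0.2523 mol.
n(M) deposited = 9.19 / 109.3 = 0.08408 mol.
Electrons per atom = n(e⁻)/n(M) = 0.2523 / 0.08408 = 3.00 ≈ 3, so the ion is M³⁺.

3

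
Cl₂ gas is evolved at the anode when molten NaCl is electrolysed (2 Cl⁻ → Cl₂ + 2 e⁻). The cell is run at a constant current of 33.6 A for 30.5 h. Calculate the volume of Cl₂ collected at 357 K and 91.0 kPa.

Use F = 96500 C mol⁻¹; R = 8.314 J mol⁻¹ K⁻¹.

Q = I·t = 33.60 A × 109800 s = 3689000 C.
n(e⁻) = Q/F = 3689000 / 96500 = 38.23 mol.
2 electrons are transferred per Cl₂ molecule, so n(Cl₂) = 38.23 / 2 = 19.12 mol.
V = nRT/P = (19.12 × 8.314 × 357) / (91.0 × 10³ Pa) = 0.623 m³ = 623 L.

623 L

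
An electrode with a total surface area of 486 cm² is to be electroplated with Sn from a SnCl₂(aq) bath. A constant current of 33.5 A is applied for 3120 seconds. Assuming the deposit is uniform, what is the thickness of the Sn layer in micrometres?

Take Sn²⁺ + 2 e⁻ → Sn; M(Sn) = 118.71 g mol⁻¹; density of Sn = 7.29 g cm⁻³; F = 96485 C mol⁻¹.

Q = I·t = 33.50 × 3120.0 = 104500 C; n(e⁻) = 1.083 mol.
n(Sn) = n(e⁻)/2 = 0.5416 mol, so m = 0.5416 × 118.71 = 64.30 g.
Volume = m/ρ = 64.30 / 7.29 = 8.820 cm³.
Thickness = V/A = 8.820 / 486 = 0.0181 cm = 181 μm.

181 μm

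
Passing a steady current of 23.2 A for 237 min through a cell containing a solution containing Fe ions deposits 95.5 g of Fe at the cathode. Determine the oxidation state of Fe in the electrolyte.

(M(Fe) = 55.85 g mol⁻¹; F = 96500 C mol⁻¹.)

Q = I·t = 23.20 A × 14220 s = 329900 C, so n(e⁻) = 329900/96500 = 3.419 mol.
n(Fe) deposited = 95.5 / 55.85 = 1.710 mol.
Electrons per atom = n(e⁻)/n(Fe) = 3.419 / 1.710 = 2.00 ≈ 2, so the ion is Fe²⁺.

+2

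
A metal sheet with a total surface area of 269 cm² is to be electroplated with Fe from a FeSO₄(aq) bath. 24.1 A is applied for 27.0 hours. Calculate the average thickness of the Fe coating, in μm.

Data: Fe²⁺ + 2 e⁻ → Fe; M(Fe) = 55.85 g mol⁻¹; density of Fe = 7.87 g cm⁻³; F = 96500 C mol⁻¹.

Q = I·t = 24.10 × 97200 = 2343000 C; n(e⁻) = 24.27 mol.
n(Fe) = n(e⁻)/2 = 12.14 mol, so m = 12.14 × 55.85 = 677.9 g.
Volume = m/ρ = 677.9 / 7.87 = 86.13 cm³.
Thickness = V/A = 86.13 / 269 = 0.320 cm = 3200 μm.

3200 μm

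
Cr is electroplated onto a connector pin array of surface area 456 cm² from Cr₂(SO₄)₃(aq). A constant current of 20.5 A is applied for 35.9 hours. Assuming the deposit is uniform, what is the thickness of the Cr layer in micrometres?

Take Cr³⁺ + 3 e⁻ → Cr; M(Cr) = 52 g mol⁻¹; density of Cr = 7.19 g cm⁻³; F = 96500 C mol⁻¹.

1450 μm

Q = I·t = 20.50 × 129240 = 2649000 C; n(e⁻) = 27.46 mol.
n(Cr) = n(e⁻)/3 = 9.152 mol, so m = 9.152 × 52 = 475.9 g.
Volume = m/ρ = 475.9 / 7.19 = 66.19 cm³.
Thickness = V/A = 66.19 / 456 = 0.145 cm = 1450 μm.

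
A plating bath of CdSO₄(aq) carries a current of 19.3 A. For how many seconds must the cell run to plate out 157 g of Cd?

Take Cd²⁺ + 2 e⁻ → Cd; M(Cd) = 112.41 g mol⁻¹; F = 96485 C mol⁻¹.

14000 s

n(Cd) = m/M = 157 / 112.41 = 1.397 mol.
Each Cd atom requires 2 electrons, so n(e⁻) = 2 × 1.397 = 2.793 mol.
Q = n(e⁻)·F = 2.793 × 96485 = 269500 C.
t = Q/I = 269500 / 19.30 A = 13960 s.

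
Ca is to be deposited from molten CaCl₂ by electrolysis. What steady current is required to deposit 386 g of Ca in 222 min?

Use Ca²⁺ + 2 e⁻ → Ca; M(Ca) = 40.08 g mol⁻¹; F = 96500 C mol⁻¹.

140 A

n(Ca) = 386 / 40.08 = 9.631 mol.
n(e⁻) = 2 × 9.631 = 19.26 mol.
Q = n(e⁻)·F = 19.26 × 96500 = 1859000 C.
I = Q/t = 1859000 / 13320 s = 140 A.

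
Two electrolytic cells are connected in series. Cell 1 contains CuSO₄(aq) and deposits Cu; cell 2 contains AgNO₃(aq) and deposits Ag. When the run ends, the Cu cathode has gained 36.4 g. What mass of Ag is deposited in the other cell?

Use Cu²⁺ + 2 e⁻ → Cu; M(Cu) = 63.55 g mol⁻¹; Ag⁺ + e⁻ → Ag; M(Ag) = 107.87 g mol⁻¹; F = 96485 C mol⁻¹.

124 g

n(Cu) = 36.4 / 63.55 = 0.5728 mol.
Since Cu²⁺ + 2 e⁻ → Cu, n(e⁻) passed = 2 × 0.5728 = 1.146 mol.
Cells in series carry the same charge, so the same 1.146 mol of electrons passes through cell 2.
Ag⁺ + e⁻ → Ag, so n(Ag) = 1.146 / 1 = 1.146 mol.
m(Ag) = 1.146 × 107.87 = 124 g.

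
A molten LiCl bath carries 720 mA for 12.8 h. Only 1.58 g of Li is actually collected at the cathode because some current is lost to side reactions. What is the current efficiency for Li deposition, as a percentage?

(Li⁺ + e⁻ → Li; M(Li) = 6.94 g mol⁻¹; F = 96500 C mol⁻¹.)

66.2 %

Q = I·t = 0.7200 × 46080 = 33180 C; n(e⁻) = 33180/96500 = 0.3438 mol.
Theoretical n(Li) = n(e⁻)/1 = 0.3438 mol, i.e. m_theo = 0.3438 × 6.94 = 2.386 g.
Efficiency = m_actual / m_theo = 1.58 / 2.386 = 66.2 %.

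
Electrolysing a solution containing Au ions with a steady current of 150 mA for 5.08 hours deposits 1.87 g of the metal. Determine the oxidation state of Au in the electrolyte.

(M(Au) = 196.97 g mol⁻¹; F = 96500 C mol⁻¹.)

Q = I·t = 0.1500 A × 18288 s = 2743 C, so n(e⁻) = 2743/96500 = 0.02843 mol.
n(Au) deposited = 1.87 / 196.97 = 0.009494 mol.
Electrons per atom = n(e⁻)/n(Au) = 0.02843 / 0.009494 = 2.99 ≈ 3, so the ion is Au³⁺.

+3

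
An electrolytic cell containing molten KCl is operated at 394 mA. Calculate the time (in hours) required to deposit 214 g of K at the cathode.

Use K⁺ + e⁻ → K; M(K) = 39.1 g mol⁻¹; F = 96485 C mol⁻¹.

n(K) = m/M = 214 / 39.1 = 5.473 mol.
Each K atom requires 1 electron, so n(e⁻) = 1 × 5.473 = 5.473 mol.
Q = n(e⁻)·F = 5.473 × 96485 = 528100 C.
t = Q/I = 528100 / 0.3940 A = 1340000 s = 372 h.

372 h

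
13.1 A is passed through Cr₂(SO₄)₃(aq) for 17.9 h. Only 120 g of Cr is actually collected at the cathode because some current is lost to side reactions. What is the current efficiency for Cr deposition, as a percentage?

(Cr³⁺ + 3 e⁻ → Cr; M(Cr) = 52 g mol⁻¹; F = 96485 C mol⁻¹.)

Q = I·t = 13.10 × 64440 = 844200 C; n(e⁻) = 844200/96485 = 8.749 mol.
Theoretical n(Cr) = n(e⁻)/3 = 2.916 mol, i.e. m_theo = 2.916 × 52 = 151.7 g.
Efficiency = m_actual / m_theo = 120 / 151.7 = 79.1 %.

79.1 %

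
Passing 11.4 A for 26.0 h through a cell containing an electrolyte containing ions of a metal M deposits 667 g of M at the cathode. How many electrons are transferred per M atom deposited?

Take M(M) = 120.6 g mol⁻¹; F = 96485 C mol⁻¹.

Q = I·t = 11.40 A × 93600 s = 1067000 C, so n(e⁻) = 1067000/96485 = 11.06 mol.
n(M) deposited = 667 / 120.6 = 5.531 mol.
Electrons per atom = n(e⁻)/n(M) = 11.06 / 5.531 = 2.00 ≈ 2, so the ion is M²⁺.

2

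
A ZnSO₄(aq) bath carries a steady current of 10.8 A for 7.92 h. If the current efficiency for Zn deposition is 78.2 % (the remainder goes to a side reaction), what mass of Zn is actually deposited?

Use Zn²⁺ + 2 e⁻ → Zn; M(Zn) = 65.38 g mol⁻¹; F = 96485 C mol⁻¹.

81.6 g

Q = I·t = 10.80 × 28512 = 307900 C.
n(e⁻) = 307900/96485 = 3.191 mol; theoretically n(Zn) = 3.191/2 = 1.596 mol, m_theo = 104.3 g.
At 78.2 % efficiency, m_actual = 0.782 × 104.3 = 81.6 g.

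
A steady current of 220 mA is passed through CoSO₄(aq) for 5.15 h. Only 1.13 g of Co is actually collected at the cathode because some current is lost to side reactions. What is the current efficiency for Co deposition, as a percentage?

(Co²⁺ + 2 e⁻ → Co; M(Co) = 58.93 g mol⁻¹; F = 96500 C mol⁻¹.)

90.7 %

Q = I·t = 0.2200 × 18540 = 4079 C; n(e⁻) = 4079/96500 = 0.04227 mol.
Theoretical n(Co) = n(e⁻)/2 = 0.02113 mol, i.e. m_theo = 0.02113 × 58.93 = 1.245 g.
Efficiency = m_actual / m_theo = 1.13 / 1.245 = 90.7 %.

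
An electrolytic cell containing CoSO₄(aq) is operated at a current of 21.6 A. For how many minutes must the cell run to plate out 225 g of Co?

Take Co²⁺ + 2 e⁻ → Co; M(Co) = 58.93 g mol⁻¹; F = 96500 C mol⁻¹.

569 min

n(Co) = m/M = 225 / 58.93 = 3.818 mol.
Each Co atom requires 2 electrons, so n(e⁻) = 2 × 3.818 = 7.636 mol.
Q = n(e⁻)·F = 7.636 × 96500 = 736900 C.
t = Q/I = 736900 / 21.60 A = 34120 s = 569 min.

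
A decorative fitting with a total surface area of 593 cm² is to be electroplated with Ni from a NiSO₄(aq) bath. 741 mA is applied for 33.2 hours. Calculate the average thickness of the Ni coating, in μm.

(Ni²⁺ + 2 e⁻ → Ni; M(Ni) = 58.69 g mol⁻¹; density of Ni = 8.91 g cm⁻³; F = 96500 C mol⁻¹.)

51.0 μm

Q = I·t = 0.7410 × 119520 = 88560 C; n(e⁻) = 0.9178 mol.
n(Ni) = n(e⁻)/2 = 0.4589 mol, so m = 0.4589 × 58.69 = 26.93 g.
Volume = m/ρ = 26.93 / 8.91 = 3.023 cm³.
Thickness = V/A = 3.023 / 593 = 0.00510 cm = 51.0 μm.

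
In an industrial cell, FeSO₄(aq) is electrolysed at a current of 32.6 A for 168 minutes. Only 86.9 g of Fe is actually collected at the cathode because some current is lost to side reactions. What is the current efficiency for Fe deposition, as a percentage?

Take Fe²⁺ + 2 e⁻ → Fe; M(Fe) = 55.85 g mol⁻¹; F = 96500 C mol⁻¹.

91.4 %

Q = I·t = 32.60 × 10080 = 328600 C; n(e⁻) = 328600/96500 = 3.405 mol.
Theoretical n(Fe) = n(e⁻)/2 = 1.703 mol, i.e. m_theo = 1.703 × 55.85 = 95.09 g.
Efficiency = m_actual / m_theo = 86.9 / 95.09 = 91.4 %.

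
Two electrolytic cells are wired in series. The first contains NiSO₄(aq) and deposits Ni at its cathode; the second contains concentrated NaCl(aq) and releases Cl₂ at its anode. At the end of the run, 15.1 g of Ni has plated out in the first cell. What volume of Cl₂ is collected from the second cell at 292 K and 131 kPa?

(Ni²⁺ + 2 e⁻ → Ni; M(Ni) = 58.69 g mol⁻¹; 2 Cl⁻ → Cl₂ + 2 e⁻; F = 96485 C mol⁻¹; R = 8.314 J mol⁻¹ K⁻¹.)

n(Ni) = 15.1 / 58.69 = 0.2573 mol, so n(e⁻) = 2 × 0.2573 = 0.5146 mol.
The cells are in series, so the same 0.5146 mol of electrons passes through the second cell.
2 Cl⁻ → Cl₂ + 2 e⁻ — 2 mol e⁻ per mol Cl₂, so n(Cl₂) = 0.5146/2 = 0.2573 mol.
V = nRT/P = (0.2573 × 8.314 × 292) / (131 × 10³) = 0.00477 m³ = 4.77 L.

4.77 L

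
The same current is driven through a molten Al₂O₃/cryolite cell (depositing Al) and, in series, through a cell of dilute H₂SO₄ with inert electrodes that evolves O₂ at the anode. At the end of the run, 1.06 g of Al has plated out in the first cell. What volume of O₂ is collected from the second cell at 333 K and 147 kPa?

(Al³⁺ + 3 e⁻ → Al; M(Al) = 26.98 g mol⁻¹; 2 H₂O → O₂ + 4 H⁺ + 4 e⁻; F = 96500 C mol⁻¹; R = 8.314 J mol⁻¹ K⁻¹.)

n(Al) = 1.06 / 26.98 = 0.03929 mol, so n(e⁻) = 3 × 0.03929 = 0.1179 mol.
The cells are in series, so the same 0.1179 mol of electrons passes through the second cell.
2 H₂O → O₂ + 4 H⁺ + 4 e⁻ — 4 mol e⁻ per mol O₂, so n(O₂) = 0.1179/4 = 0.02947 mol.
V = nRT/P = (0.02947 × 8.314 × 333) / (147 × 10³) = 5.55 × 10⁻⁴ m³ = 0.555 L.

0.555 L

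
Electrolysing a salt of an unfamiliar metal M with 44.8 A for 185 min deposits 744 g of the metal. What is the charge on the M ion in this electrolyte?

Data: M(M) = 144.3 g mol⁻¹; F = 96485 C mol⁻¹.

Q = I·t = 44.80 A × 11100 s = 497300 C, so n(e⁻) = 497300/96485 = 5.154 mol.
n(M) deposited = 744 / 144.3 = 5.156 mol.
Electrons per atom = n(e⁻)/n(M) = 5.154 / 5.156 = 1.00 ≈ 1, so the ion is M⁺.

+1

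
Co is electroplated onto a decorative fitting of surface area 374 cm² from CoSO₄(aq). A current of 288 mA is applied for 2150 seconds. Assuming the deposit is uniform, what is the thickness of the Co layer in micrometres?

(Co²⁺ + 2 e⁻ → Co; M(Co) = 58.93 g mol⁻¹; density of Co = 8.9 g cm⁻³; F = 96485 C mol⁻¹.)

0.568 μm

Q = I·t = 0.2880 × 2150.0 = 619.2 C; n(e⁻) = 0.006418 mol.
n(Co) = n(e⁻)/2 = 0.003209 mol, so m = 0.003209 × 58.93 = 0.1891 g.
Volume = m/ρ = 0.1891 / 8.9 = 0.02125 cm³.
Thickness = V/A = 0.02125 / 374 = 5.68 × 10⁻⁵ cm = 0.568 μm.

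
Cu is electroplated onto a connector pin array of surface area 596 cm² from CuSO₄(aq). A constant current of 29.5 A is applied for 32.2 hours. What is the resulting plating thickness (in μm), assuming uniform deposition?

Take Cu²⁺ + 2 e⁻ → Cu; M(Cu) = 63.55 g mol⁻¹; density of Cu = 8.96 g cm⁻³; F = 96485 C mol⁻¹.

Q = I·t = 29.50 × 115920 = 3420000 C; n(e⁻) = 35.44 mol.
n(Cu) = n(e⁻)/2 = 17.72 mol, so m = 17.72 × 63.55 = 1126 g.
Volume = m/ρ = 1126 / 8.96 = 125.7 cm³.
Thickness = V/A = 125.7 / 596 = 0.211 cm = 2110 μm.

2110 μm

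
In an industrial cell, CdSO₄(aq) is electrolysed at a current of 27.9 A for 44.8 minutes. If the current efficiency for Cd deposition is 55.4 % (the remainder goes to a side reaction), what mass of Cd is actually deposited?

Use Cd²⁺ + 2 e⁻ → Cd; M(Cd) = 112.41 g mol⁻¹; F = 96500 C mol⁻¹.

24.2 g

Q = I·t = 27.90 × 2688.0 = 75000 C.
n(e⁻) = 75000/96500 = 0.7772 mol; theoretically n(Cd) = 0.7772/2 = 0.3886 mol, m_theo = 43.68 g.
At 55.4 % efficiency, m_actual = 0.554 × 43.68 = 24.2 g.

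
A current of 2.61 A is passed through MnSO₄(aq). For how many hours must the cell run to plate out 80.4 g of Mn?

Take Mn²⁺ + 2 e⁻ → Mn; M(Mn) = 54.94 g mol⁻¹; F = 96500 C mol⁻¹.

n(Mn) = m/M = 80.4 / 54.94 = 1.463 mol.
Each Mn atom requires 2 electrons, so n(e⁻) = 2 × 1.463 = 2.927 mol.
Q = n(e⁻)·F = 2.927 × 96500 = 282400 C.
t = Q/I = 282400 / 2.610 A = 108200 s = 30.1 h.

30.1 h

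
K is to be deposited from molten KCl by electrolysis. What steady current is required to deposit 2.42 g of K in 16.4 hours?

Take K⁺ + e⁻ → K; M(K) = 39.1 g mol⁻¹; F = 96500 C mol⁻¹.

n(K) = 2.42 / 39.1 = 0.06189 mol.
n(e⁻) = 1 × 0.06189 = 0.06189 mol.
Q = n(e⁻)·F = 0.06189 × 96500 = 5973 C.
I = Q/t = 5973 / 59040 s = 0.101 A.

0.101 A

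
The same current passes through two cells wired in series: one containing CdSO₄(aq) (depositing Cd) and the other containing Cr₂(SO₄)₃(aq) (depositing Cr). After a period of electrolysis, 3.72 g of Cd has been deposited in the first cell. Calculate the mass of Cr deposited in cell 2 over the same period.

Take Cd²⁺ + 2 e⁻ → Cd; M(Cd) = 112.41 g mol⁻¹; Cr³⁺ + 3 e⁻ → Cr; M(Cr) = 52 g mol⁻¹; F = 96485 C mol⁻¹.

1.15 g

n(Cd) = 3.72 / 112.41 = 0.03309 mol.
Since Cd²⁺ + 2 e⁻ → Cd, n(e⁻) passed = 2 × 0.03309 = 0.06619 mol.
Cells in series carry the same charge, so the same 0.06619 mol of electrons passes through cell 2.
Cr³⁺ + 3 e⁻ → Cr, so n(Cr) = 0.06619 / 3 = 0.02206 mol.
m(Cr) = 0.02206 × 52 = 1.15 g.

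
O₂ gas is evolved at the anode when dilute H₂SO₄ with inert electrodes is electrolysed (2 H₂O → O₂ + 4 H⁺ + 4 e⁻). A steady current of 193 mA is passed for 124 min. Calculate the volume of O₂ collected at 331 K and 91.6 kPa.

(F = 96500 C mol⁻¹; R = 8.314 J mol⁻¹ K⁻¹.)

0.112 L

Q = I·t = 0.1930 A × 7440.0 s = 1436 C.
n(e⁻) = Q/F = 1436 / 96500 = 0.01488 mol.
4 electrons are transferred per O₂ molecule, so n(O₂) = 0.01488 / 4 = 0.003720 mol.
V = nRT/P = (0.003720 × 8.314 × 331) / (91.6 × 10³ Pa) = 1.12 × 10⁻⁴ m³ = 0.112 L.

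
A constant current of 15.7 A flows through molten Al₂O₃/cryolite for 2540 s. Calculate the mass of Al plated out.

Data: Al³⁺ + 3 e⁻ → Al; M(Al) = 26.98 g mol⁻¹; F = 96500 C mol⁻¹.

Q = I·t = 15.70 A × 2540.0 s = 39880 C.
n(e⁻) = Q/F = 39880 / 96500 = 0.4132 mol.
Al³⁺ + 3 e⁻ → Al, so n(Al) = n(e⁻)/3 = 0.1377 mol.
m = n·M = 0.1377 × 26.98 = 3.72 g.

3.72 g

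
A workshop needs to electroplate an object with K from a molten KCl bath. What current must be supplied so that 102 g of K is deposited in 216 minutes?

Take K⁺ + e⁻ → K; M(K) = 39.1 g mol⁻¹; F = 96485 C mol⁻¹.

19.4 A

n(K) = 102 / 39.1 = 2.609 mol.
n(e⁻) = 1 × 2.609 = 2.609 mol.
Q = n(e⁻)·F = 2.609 × 96485 = 251700 C.
I = Q/t = 251700 / 12960 s = 19.4 A.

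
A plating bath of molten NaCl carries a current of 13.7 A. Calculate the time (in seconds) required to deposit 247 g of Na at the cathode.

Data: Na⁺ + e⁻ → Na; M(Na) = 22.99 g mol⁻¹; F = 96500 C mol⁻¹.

75700 s

n(Na) = m/M = 247 / 22.99 = 10.74 mol.
Each Na atom requires 1 electron, so n(e⁻) = 1 × 10.74 = 10.74 mol.
Q = n(e⁻)·F = 10.74 × 96500 = 1037000 C.
t = Q/I = 1037000 / 13.70 A = 75680 s.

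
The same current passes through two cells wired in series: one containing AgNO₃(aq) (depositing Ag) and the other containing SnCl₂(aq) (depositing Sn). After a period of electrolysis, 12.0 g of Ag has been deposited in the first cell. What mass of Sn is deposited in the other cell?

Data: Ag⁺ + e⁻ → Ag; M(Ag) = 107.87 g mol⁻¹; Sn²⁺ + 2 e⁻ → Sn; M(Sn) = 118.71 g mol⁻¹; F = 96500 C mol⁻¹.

n(Ag) = 12.0 / 107.87 = 0.1112 mol.
Since Ag⁺ + e⁻ → Ag, n(e⁻) passed = 1 × 0.1112 = 0.1112 mol.
Cells in series carry the same charge, so the same 0.1112 mol of electrons passes through cell 2.
Sn²⁺ + 2 e⁻ → Sn, so n(Sn) = 0.1112 / 2 = 0.05562 mol.
m(Sn) = 0.05562 × 118.71 = 6.60 g.

6.60 g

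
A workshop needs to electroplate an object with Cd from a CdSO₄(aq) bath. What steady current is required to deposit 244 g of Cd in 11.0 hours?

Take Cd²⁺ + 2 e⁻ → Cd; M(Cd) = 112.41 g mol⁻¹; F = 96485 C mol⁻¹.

10.6 A

n(Cd) = 244 / 112.41 = 2.171 mol.
n(e⁻) = 2 × 2.171 = 4.341 mol.
Q = n(e⁻)·F = 4.341 × 96485 = 418900 C.
I = Q/t = 418900 / 39600 s = 10.6 A.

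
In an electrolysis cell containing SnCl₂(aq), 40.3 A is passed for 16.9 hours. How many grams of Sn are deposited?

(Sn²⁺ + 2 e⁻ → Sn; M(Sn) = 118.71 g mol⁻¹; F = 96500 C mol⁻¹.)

Q = I·t = 40.30 A × 60840 s = 2452000 C.
n(e⁻) = Q/F = 2452000 / 96500 = 25.41 mol.
Sn²⁺ + 2 e⁻ → Sn, so n(Sn) = n(e⁻)/2 = 12.70 mol.
m = n·M = 12.70 × 118.71 = 1510 g.

1510 g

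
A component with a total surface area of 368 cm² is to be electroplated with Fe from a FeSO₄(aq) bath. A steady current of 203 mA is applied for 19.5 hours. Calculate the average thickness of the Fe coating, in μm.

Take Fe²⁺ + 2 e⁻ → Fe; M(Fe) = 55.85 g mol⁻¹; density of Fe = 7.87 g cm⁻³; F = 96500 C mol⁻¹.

Q = I·t = 0.2030 × 70200 = 14250 C; n(e⁻) = 0.1477 mol.
n(Fe) = n(e⁻)/2 = 0.07384 mol, so m = 0.07384 × 55.85 = 4.124 g.
Volume = m/ρ = 4.124 / 7.87 = 0.5240 cm³.
Thickness = V/A = 0.5240 / 368 = 0.00142 cm = 14.2 μm.

14.2 μm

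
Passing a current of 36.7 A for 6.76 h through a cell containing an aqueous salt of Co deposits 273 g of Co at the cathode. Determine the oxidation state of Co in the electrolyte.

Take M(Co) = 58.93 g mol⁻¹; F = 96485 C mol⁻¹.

Q = I·t = 36.70 A × 24336 s = 893100 C, so n(e⁻) = 893100/96485 = 9.257 mol.
n(Co) deposited = 273 / 58.93 = 4.633 mol.
Electrons per atom = n(e⁻)/n(Co) = 9.257 / 4.633 = 2.00 ≈ 2, so the ion is Co²⁺.

+2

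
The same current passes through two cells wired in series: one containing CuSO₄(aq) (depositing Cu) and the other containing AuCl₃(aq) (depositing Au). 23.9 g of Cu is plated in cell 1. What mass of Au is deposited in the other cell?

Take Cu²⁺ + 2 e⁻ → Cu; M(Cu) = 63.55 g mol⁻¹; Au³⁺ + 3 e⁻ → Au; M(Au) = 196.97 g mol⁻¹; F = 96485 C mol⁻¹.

49.4 g

n(Cu) = 23.9 / 63.55 = 0.3761 mol.
Since Cu²⁺ + 2 e⁻ → Cu, n(e⁻) passed = 2 × 0.3761 = 0.7522 mol.
Cells in series carry the same charge, so the same 0.7522 mol of electrons passes through cell 2.
Au³⁺ + 3 e⁻ → Au, so n(Au) = 0.7522 / 3 = 0.2507 mol.
m(Au) = 0.2507 × 196.97 = 49.4 g.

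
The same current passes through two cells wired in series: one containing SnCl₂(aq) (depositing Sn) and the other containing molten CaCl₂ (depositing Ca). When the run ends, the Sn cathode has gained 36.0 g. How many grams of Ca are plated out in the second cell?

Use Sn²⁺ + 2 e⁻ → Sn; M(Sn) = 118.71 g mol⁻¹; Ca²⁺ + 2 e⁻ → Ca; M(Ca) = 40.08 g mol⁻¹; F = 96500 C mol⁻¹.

n(Sn) = 36.0 / 118.71 = 0.3033 mol.
Since Sn²⁺ + 2 e⁻ → Sn, n(e⁻) passed = 2 × 0.3033 = 0.6065 mol.
Cells in series carry the same charge, so the same 0.6065 mol of electrons passes through cell 2.
Ca²⁺ + 2 e⁻ → Ca, so n(Ca) = 0.6065 / 2 = 0.3033 mol.
m(Ca) = 0.3033 × 40.08 = 12.2 g.

12.2 g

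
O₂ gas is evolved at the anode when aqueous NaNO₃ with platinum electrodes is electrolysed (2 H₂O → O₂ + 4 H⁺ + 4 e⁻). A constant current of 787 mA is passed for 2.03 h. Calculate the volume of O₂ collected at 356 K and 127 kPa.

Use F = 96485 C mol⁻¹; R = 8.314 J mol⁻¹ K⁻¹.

0.347 L

Q = I·t = 0.7870 A × 7308.0 s = 5751 C.
n(e⁻) = Q/F = 5751 / 96485 = 0.05961 mol.
4 electrons are transferred per O₂ molecule, so n(O₂) = 0.05961 / 4 = 0.01490 mol.
V = nRT/P = (0.01490 × 8.314 × 356) / (127 × 10³ Pa) = 3.47 × 10⁻⁴ m³ = 0.347 L.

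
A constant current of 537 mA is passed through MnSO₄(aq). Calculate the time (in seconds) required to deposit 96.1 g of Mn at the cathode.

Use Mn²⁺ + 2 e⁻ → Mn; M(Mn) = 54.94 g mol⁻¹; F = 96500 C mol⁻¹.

n(Mn) = m/M = 96.1 / 54.94 = 1.749 mol.
Each Mn atom requires 2 electrons, so n(e⁻) = 2 × 1.749 = 3.498 mol.
Q = n(e⁻)·F = 3.498 × 96500 = 337600 C.
t = Q/I = 337600 / 0.5370 A = 628700 s.

6.29 × 10⁵ s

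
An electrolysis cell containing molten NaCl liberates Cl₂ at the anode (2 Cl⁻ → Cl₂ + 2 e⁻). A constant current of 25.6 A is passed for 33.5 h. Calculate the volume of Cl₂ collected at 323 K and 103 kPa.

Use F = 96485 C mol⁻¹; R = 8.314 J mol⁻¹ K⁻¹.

417 L

Q = I·t = 25.60 A × 120600 s = 3087000 C.
n(e⁻) = Q/F = 3087000 / 96485 = 32.00 mol.
2 electrons are transferred per Cl₂ molecule, so n(Cl₂) = 32.00 / 2 = 16.00 mol.
V = nRT/P = (16.00 × 8.314 × 323) / (103 × 10³ Pa) = 0.417 m³ = 417 L.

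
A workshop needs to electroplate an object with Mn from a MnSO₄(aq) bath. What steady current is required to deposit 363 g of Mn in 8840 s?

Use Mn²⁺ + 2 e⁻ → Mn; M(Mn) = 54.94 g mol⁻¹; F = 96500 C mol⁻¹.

144 A

n(Mn) = 363 / 54.94 = 6.607 mol.
n(e⁻) = 2 × 6.607 = 13.21 mol.
Q = n(e⁻)·F = 13.21 × 96500 = 1275000 C.
I = Q/t = 1275000 / 8840.0 s = 144 A.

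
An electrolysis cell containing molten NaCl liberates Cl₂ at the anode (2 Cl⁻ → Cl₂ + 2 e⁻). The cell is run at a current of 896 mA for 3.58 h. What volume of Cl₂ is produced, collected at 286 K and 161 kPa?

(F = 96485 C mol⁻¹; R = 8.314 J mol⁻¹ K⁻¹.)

0.884 L

Q = I·t = 0.8960 A × 12888 s = 11550 C.
n(e⁻) = Q/F = 11550 / 96485 = 0.1197 mol.
2 electrons are transferred per Cl₂ molecule, so n(Cl₂) = 0.1197 / 2 = 0.05984 mol.
V = nRT/P = (0.05984 × 8.314 × 286) / (161 × 10³ Pa) = 8.84 × 10⁻⁴ m³ = 0.884 L.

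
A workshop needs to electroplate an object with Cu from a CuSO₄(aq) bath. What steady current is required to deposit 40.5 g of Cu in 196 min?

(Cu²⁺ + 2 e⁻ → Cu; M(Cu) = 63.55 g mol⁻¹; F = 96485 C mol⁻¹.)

n(Cu) = 40.5 / 63.55 = 0.6373 mol.
n(e⁻) = 2 × 0.6373 = 1.275 mol.
Q = n(e⁻)·F = 1.275 × 96485 = 123000 C.
I = Q/t = 123000 / 11760 s = 10.5 A.

10.5 A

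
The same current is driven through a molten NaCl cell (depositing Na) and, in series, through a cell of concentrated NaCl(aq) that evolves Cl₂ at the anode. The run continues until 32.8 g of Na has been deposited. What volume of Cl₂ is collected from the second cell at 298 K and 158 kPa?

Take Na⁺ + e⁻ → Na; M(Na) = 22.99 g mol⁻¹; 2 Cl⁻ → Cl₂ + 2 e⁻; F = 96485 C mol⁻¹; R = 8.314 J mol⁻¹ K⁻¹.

11.2 L

n(Na) = 32.8 / 22.99 = 1.427 mol, so n(e⁻) = 1 × 1.427 = 1.427 mol.
The cells are in series, so the same 1.427 mol of electrons passes through the second cell.
2 Cl⁻ → Cl₂ + 2 e⁻ — 2 mol e⁻ per mol Cl₂, so n(Cl₂) = 1.427/2 = 0.7134 mol.
V = nRT/P = (0.7134 × 8.314 × 298) / (158 × 10³) = 0.0112 m³ = 11.2 L.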